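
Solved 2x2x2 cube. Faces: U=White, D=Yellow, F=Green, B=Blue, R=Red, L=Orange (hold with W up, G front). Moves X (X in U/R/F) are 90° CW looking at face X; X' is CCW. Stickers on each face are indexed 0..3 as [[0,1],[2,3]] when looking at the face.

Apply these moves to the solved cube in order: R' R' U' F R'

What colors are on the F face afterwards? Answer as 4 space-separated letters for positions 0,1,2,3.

After move 1 (R'): R=RRRR U=WBWB F=GWGW D=YGYG B=YBYB
After move 2 (R'): R=RRRR U=WYWY F=GBGB D=YWYW B=GBGB
After move 3 (U'): U=YYWW F=OOGB R=GBRR B=RRGB L=GBOO
After move 4 (F): F=GOBO U=YYOB R=WBWR D=RGYW L=GYOW
After move 5 (R'): R=BRWW U=YGOR F=GYBB D=ROYO B=WRGB
Query: F face = GYBB

Answer: G Y B B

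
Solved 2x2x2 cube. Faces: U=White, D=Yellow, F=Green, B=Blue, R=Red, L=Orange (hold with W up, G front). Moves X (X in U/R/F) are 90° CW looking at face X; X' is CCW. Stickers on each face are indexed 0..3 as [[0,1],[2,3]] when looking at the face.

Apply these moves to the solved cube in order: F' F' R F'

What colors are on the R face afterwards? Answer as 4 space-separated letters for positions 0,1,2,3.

Answer: B O W R

Derivation:
After move 1 (F'): F=GGGG U=WWRR R=YRYR D=OOYY L=OWOW
After move 2 (F'): F=GGGG U=WWYY R=OROR D=WWYY L=OROR
After move 3 (R): R=OORR U=WGYG F=GWGY D=WBYB B=YBWB
After move 4 (F'): F=WYGG U=WGOR R=BOWR D=RRYB L=OGOY
Query: R face = BOWR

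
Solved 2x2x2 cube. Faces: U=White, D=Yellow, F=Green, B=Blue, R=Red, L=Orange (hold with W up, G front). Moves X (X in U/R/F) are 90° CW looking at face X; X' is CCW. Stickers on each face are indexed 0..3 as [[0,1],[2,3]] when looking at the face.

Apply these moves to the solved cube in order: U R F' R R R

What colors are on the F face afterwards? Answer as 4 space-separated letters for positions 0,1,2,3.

Answer: Y R R R

Derivation:
After move 1 (U): U=WWWW F=RRGG R=BBRR B=OOBB L=GGOO
After move 2 (R): R=RBRB U=WRWG F=RYGY D=YBYO B=WOWB
After move 3 (F'): F=YYRG U=WRRR R=BBYB D=GOYO L=GGOW
After move 4 (R): R=YBBB U=WYRG F=YORO D=GWYW B=RORB
After move 5 (R): R=BYBB U=WORO F=YWRW D=GRYR B=GOYB
After move 6 (R): R=BBBY U=WWRW F=YRRR D=GYYG B=OOOB
Query: F face = YRRR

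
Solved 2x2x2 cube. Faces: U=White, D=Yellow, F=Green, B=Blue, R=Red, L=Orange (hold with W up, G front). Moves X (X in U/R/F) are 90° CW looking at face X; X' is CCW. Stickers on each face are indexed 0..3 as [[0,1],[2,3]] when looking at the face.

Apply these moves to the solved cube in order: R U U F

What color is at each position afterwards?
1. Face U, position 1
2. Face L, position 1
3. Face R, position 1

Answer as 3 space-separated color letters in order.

After move 1 (R): R=RRRR U=WGWG F=GYGY D=YBYB B=WBWB
After move 2 (U): U=WWGG F=RRGY R=WBRR B=OOWB L=GYOO
After move 3 (U): U=GWGW F=WBGY R=OORR B=GYWB L=RROO
After move 4 (F): F=GWYB U=GWOR R=GOWR D=ROYB L=RYOB
Query 1: U[1] = W
Query 2: L[1] = Y
Query 3: R[1] = O

Answer: W Y O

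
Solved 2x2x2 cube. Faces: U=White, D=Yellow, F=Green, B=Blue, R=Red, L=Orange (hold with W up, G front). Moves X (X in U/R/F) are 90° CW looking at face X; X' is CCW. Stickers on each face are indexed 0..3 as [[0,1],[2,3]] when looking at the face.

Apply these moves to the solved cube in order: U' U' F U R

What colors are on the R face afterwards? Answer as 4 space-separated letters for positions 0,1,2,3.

Answer: W G R G

Derivation:
After move 1 (U'): U=WWWW F=OOGG R=GGRR B=RRBB L=BBOO
After move 2 (U'): U=WWWW F=BBGG R=OORR B=GGBB L=RROO
After move 3 (F): F=GBGB U=WWOR R=WOWR D=ROYY L=RYOY
After move 4 (U): U=OWRW F=WOGB R=GGWR B=RYBB L=GBOY
After move 5 (R): R=WGRG U=OORB F=WOGY D=RBYR B=WYWB
Query: R face = WGRG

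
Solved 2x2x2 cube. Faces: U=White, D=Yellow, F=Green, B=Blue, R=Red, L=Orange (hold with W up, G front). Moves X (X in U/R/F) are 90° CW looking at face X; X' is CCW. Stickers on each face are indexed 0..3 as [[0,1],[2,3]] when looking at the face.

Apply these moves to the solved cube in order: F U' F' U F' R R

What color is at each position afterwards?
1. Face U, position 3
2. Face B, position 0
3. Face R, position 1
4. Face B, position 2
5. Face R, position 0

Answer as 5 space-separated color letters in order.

After move 1 (F): F=GGGG U=WWOO R=WRWR D=RRYY L=OYOY
After move 2 (U'): U=WOWO F=OYGG R=GGWR B=WRBB L=BBOY
After move 3 (F'): F=YGOG U=WOGW R=RGRR D=BYYY L=BOOW
After move 4 (U): U=GWWO F=RGOG R=WRRR B=BOBB L=YGOW
After move 5 (F'): F=GGRO U=GWWR R=YRBR D=GWYY L=YOOW
After move 6 (R): R=BYRR U=GGWO F=GWRY D=GBYB B=ROWB
After move 7 (R): R=RBRY U=GWWY F=GBRB D=GWYR B=OOGB
Query 1: U[3] = Y
Query 2: B[0] = O
Query 3: R[1] = B
Query 4: B[2] = G
Query 5: R[0] = R

Answer: Y O B G R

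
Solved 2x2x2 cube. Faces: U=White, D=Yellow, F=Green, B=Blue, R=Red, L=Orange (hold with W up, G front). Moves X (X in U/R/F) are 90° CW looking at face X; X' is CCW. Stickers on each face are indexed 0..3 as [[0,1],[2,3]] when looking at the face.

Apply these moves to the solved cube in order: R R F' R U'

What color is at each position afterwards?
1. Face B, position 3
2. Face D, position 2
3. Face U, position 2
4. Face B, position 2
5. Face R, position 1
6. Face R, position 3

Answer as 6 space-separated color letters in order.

After move 1 (R): R=RRRR U=WGWG F=GYGY D=YBYB B=WBWB
After move 2 (R): R=RRRR U=WYWY F=GBGB D=YWYW B=GBGB
After move 3 (F'): F=BBGG U=WYRR R=WRYR D=OOYW L=OYOW
After move 4 (R): R=YWRR U=WBRG F=BOGW D=OGYG B=RBYB
After move 5 (U'): U=BGWR F=OYGW R=BORR B=YWYB L=RBOW
Query 1: B[3] = B
Query 2: D[2] = Y
Query 3: U[2] = W
Query 4: B[2] = Y
Query 5: R[1] = O
Query 6: R[3] = R

Answer: B Y W Y O R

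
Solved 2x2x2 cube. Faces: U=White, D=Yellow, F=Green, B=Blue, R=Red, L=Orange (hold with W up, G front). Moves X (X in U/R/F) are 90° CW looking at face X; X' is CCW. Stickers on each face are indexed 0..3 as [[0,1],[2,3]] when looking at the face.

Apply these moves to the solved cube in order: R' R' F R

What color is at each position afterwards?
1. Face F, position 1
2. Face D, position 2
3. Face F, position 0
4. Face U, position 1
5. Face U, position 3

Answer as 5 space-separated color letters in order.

After move 1 (R'): R=RRRR U=WBWB F=GWGW D=YGYG B=YBYB
After move 2 (R'): R=RRRR U=WYWY F=GBGB D=YWYW B=GBGB
After move 3 (F): F=GGBB U=WYOO R=WRYR D=RRYW L=OYOW
After move 4 (R): R=YWRR U=WGOB F=GRBW D=RGYG B=OBYB
Query 1: F[1] = R
Query 2: D[2] = Y
Query 3: F[0] = G
Query 4: U[1] = G
Query 5: U[3] = B

Answer: R Y G G B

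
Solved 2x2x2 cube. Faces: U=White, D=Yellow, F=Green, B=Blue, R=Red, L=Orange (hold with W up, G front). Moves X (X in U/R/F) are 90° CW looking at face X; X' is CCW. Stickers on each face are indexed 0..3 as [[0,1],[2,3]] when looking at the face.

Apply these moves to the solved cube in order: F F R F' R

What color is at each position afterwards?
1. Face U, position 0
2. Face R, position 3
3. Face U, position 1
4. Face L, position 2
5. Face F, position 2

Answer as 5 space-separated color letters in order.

Answer: W O Y O G

Derivation:
After move 1 (F): F=GGGG U=WWOO R=WRWR D=RRYY L=OYOY
After move 2 (F): F=GGGG U=WWYY R=OROR D=WWYY L=OROR
After move 3 (R): R=OORR U=WGYG F=GWGY D=WBYB B=YBWB
After move 4 (F'): F=WYGG U=WGOR R=BOWR D=RRYB L=OGOY
After move 5 (R): R=WBRO U=WYOG F=WRGB D=RWYY B=RBGB
Query 1: U[0] = W
Query 2: R[3] = O
Query 3: U[1] = Y
Query 4: L[2] = O
Query 5: F[2] = G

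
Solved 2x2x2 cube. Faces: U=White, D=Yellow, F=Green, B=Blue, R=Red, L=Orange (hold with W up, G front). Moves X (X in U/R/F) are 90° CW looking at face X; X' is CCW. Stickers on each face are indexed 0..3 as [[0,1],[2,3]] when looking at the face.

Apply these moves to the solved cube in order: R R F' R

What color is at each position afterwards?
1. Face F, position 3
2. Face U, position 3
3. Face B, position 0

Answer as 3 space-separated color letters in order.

After move 1 (R): R=RRRR U=WGWG F=GYGY D=YBYB B=WBWB
After move 2 (R): R=RRRR U=WYWY F=GBGB D=YWYW B=GBGB
After move 3 (F'): F=BBGG U=WYRR R=WRYR D=OOYW L=OYOW
After move 4 (R): R=YWRR U=WBRG F=BOGW D=OGYG B=RBYB
Query 1: F[3] = W
Query 2: U[3] = G
Query 3: B[0] = R

Answer: W G R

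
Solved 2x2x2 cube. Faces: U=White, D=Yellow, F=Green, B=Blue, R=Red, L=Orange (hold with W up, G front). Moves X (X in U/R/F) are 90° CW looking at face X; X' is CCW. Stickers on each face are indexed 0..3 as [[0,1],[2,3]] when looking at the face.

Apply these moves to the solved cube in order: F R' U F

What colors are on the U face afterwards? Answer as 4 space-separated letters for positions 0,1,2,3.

After move 1 (F): F=GGGG U=WWOO R=WRWR D=RRYY L=OYOY
After move 2 (R'): R=RRWW U=WBOB F=GWGO D=RGYG B=YBRB
After move 3 (U): U=OWBB F=RRGO R=YBWW B=OYRB L=GWOY
After move 4 (F): F=GROR U=OWYW R=BBBW D=WYYG L=GROG
Query: U face = OWYW

Answer: O W Y W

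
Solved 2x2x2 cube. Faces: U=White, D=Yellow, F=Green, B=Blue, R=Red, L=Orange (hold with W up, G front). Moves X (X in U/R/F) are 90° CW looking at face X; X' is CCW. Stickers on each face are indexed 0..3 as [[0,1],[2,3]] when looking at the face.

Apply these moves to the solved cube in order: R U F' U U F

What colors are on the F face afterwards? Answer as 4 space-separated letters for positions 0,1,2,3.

Answer: R O G O

Derivation:
After move 1 (R): R=RRRR U=WGWG F=GYGY D=YBYB B=WBWB
After move 2 (U): U=WWGG F=RRGY R=WBRR B=OOWB L=GYOO
After move 3 (F'): F=RYRG U=WWWR R=BBYR D=YOYB L=GGOG
After move 4 (U): U=WWRW F=BBRG R=OOYR B=GGWB L=RYOG
After move 5 (U): U=RWWW F=OORG R=GGYR B=RYWB L=BBOG
After move 6 (F): F=ROGO U=RWGB R=WGWR D=YGYB L=BYOO
Query: F face = ROGO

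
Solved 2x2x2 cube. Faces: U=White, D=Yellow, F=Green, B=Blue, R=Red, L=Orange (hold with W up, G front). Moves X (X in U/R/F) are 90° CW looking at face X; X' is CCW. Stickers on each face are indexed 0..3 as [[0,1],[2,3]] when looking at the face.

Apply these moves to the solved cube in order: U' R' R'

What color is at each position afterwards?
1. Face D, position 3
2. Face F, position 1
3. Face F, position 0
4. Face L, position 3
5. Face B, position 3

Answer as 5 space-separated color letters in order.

After move 1 (U'): U=WWWW F=OOGG R=GGRR B=RRBB L=BBOO
After move 2 (R'): R=GRGR U=WBWR F=OWGW D=YOYG B=YRYB
After move 3 (R'): R=RRGG U=WYWY F=OBGR D=YWYW B=GROB
Query 1: D[3] = W
Query 2: F[1] = B
Query 3: F[0] = O
Query 4: L[3] = O
Query 5: B[3] = B

Answer: W B O O B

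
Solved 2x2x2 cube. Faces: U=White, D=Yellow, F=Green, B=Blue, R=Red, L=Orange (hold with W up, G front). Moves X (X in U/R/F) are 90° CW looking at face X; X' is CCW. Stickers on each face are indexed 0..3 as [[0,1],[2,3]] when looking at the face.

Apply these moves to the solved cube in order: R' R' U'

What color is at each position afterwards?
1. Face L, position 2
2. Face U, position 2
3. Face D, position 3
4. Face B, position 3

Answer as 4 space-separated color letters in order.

After move 1 (R'): R=RRRR U=WBWB F=GWGW D=YGYG B=YBYB
After move 2 (R'): R=RRRR U=WYWY F=GBGB D=YWYW B=GBGB
After move 3 (U'): U=YYWW F=OOGB R=GBRR B=RRGB L=GBOO
Query 1: L[2] = O
Query 2: U[2] = W
Query 3: D[3] = W
Query 4: B[3] = B

Answer: O W W B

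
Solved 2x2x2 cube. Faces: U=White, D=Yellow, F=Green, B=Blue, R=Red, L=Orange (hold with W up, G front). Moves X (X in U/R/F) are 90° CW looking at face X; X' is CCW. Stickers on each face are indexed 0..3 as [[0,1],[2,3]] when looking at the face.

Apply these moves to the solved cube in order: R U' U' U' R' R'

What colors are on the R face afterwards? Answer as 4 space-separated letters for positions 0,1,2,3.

After move 1 (R): R=RRRR U=WGWG F=GYGY D=YBYB B=WBWB
After move 2 (U'): U=GGWW F=OOGY R=GYRR B=RRWB L=WBOO
After move 3 (U'): U=GWGW F=WBGY R=OORR B=GYWB L=RROO
After move 4 (U'): U=WWGG F=RRGY R=WBRR B=OOWB L=GYOO
After move 5 (R'): R=BRWR U=WWGO F=RWGG D=YRYY B=BOBB
After move 6 (R'): R=RRBW U=WBGB F=RWGO D=YWYG B=YORB
Query: R face = RRBW

Answer: R R B W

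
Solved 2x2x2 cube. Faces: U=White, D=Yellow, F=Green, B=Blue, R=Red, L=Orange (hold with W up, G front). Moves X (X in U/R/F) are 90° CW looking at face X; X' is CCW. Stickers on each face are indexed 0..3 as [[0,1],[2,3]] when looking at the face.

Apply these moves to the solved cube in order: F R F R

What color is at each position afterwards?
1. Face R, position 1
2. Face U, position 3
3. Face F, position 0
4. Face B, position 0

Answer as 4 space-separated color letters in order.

Answer: O R G Y

Derivation:
After move 1 (F): F=GGGG U=WWOO R=WRWR D=RRYY L=OYOY
After move 2 (R): R=WWRR U=WGOG F=GRGY D=RBYB B=OBWB
After move 3 (F): F=GGYR U=WGYY R=OWGR D=RWYB L=OROB
After move 4 (R): R=GORW U=WGYR F=GWYB D=RWYO B=YBGB
Query 1: R[1] = O
Query 2: U[3] = R
Query 3: F[0] = G
Query 4: B[0] = Y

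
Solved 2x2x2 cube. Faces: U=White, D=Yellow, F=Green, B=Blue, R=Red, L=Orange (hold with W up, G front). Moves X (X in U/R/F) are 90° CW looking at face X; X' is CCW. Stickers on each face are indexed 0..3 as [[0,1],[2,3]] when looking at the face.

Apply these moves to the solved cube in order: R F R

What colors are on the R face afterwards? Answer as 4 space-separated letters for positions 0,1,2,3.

Answer: G W R R

Derivation:
After move 1 (R): R=RRRR U=WGWG F=GYGY D=YBYB B=WBWB
After move 2 (F): F=GGYY U=WGOO R=WRGR D=RRYB L=OYOB
After move 3 (R): R=GWRR U=WGOY F=GRYB D=RWYW B=OBGB
Query: R face = GWRR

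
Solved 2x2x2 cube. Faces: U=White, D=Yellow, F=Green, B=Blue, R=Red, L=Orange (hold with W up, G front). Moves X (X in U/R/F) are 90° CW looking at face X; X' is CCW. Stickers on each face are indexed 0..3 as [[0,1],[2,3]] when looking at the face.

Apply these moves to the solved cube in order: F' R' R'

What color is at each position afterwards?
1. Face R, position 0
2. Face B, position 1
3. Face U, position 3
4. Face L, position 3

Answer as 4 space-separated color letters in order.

Answer: R B Y W

Derivation:
After move 1 (F'): F=GGGG U=WWRR R=YRYR D=OOYY L=OWOW
After move 2 (R'): R=RRYY U=WBRB F=GWGR D=OGYG B=YBOB
After move 3 (R'): R=RYRY U=WORY F=GBGB D=OWYR B=GBGB
Query 1: R[0] = R
Query 2: B[1] = B
Query 3: U[3] = Y
Query 4: L[3] = W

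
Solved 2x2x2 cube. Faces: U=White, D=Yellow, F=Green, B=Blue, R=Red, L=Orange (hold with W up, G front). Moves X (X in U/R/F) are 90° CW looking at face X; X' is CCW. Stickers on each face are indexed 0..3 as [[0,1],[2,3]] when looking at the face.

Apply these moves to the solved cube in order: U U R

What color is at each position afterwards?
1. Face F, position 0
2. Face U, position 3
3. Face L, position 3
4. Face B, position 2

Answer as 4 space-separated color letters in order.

After move 1 (U): U=WWWW F=RRGG R=BBRR B=OOBB L=GGOO
After move 2 (U): U=WWWW F=BBGG R=OORR B=GGBB L=RROO
After move 3 (R): R=RORO U=WBWG F=BYGY D=YBYG B=WGWB
Query 1: F[0] = B
Query 2: U[3] = G
Query 3: L[3] = O
Query 4: B[2] = W

Answer: B G O W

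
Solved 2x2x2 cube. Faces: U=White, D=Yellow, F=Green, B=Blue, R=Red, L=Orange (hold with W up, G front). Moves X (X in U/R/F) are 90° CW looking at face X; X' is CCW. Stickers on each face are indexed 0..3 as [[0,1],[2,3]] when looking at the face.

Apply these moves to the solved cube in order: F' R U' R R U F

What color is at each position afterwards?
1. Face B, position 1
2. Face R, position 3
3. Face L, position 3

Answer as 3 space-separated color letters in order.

After move 1 (F'): F=GGGG U=WWRR R=YRYR D=OOYY L=OWOW
After move 2 (R): R=YYRR U=WGRG F=GOGY D=OBYB B=RBWB
After move 3 (U'): U=GGWR F=OWGY R=GORR B=YYWB L=RBOW
After move 4 (R): R=RGRO U=GWWY F=OBGB D=OWYY B=RYGB
After move 5 (R): R=RROG U=GBWB F=OWGY D=OGYR B=YYWB
After move 6 (U): U=WGBB F=RRGY R=YYOG B=RBWB L=OWOW
After move 7 (F): F=GRYR U=WGWW R=BYBG D=OYYR L=OOOG
Query 1: B[1] = B
Query 2: R[3] = G
Query 3: L[3] = G

Answer: B G G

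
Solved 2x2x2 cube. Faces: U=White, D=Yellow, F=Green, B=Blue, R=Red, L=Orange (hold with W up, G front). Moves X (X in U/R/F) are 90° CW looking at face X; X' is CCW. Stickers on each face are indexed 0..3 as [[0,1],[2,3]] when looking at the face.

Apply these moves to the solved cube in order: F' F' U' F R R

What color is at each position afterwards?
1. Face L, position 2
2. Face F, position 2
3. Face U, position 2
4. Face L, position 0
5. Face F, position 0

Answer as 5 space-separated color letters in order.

After move 1 (F'): F=GGGG U=WWRR R=YRYR D=OOYY L=OWOW
After move 2 (F'): F=GGGG U=WWYY R=OROR D=WWYY L=OROR
After move 3 (U'): U=WYWY F=ORGG R=GGOR B=ORBB L=BBOR
After move 4 (F): F=GOGR U=WYRB R=WGYR D=OGYY L=BWOW
After move 5 (R): R=YWRG U=WORR F=GGGY D=OBYO B=BRYB
After move 6 (R): R=RYGW U=WGRY F=GBGO D=OYYB B=RROB
Query 1: L[2] = O
Query 2: F[2] = G
Query 3: U[2] = R
Query 4: L[0] = B
Query 5: F[0] = G

Answer: O G R B G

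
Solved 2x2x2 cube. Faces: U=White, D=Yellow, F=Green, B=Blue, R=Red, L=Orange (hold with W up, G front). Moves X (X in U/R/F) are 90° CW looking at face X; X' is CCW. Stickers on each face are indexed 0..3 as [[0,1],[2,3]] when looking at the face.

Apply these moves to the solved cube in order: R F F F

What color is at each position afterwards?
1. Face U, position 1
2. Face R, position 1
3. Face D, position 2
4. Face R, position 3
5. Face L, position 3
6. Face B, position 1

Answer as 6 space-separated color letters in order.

After move 1 (R): R=RRRR U=WGWG F=GYGY D=YBYB B=WBWB
After move 2 (F): F=GGYY U=WGOO R=WRGR D=RRYB L=OYOB
After move 3 (F): F=YGYG U=WGBY R=OROR D=GWYB L=OROR
After move 4 (F): F=YYGG U=WGRR R=BRYR D=OOYB L=OGOW
Query 1: U[1] = G
Query 2: R[1] = R
Query 3: D[2] = Y
Query 4: R[3] = R
Query 5: L[3] = W
Query 6: B[1] = B

Answer: G R Y R W B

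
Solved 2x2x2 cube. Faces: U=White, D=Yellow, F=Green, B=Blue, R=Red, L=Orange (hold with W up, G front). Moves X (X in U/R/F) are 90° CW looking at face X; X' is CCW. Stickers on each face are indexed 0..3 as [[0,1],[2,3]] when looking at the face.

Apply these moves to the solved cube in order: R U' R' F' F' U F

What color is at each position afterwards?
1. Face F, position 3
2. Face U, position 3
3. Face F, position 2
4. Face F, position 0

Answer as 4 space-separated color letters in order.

After move 1 (R): R=RRRR U=WGWG F=GYGY D=YBYB B=WBWB
After move 2 (U'): U=GGWW F=OOGY R=GYRR B=RRWB L=WBOO
After move 3 (R'): R=YRGR U=GWWR F=OGGW D=YOYY B=BRBB
After move 4 (F'): F=GWOG U=GWYG R=ORYR D=BOYY L=WROW
After move 5 (F'): F=WGGO U=GWOY R=ORBR D=RWYY L=WGOY
After move 6 (U): U=OGYW F=ORGO R=BRBR B=WGBB L=WGOY
After move 7 (F): F=GOOR U=OGYG R=YRWR D=BBYY L=WROW
Query 1: F[3] = R
Query 2: U[3] = G
Query 3: F[2] = O
Query 4: F[0] = G

Answer: R G O G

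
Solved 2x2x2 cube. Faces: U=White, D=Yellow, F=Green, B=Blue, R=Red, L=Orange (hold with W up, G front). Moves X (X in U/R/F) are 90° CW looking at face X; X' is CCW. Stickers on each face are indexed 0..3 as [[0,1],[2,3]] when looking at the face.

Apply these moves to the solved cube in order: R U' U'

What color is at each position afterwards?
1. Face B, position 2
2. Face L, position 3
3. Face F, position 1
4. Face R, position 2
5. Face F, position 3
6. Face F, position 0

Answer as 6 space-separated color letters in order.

Answer: W O B R Y W

Derivation:
After move 1 (R): R=RRRR U=WGWG F=GYGY D=YBYB B=WBWB
After move 2 (U'): U=GGWW F=OOGY R=GYRR B=RRWB L=WBOO
After move 3 (U'): U=GWGW F=WBGY R=OORR B=GYWB L=RROO
Query 1: B[2] = W
Query 2: L[3] = O
Query 3: F[1] = B
Query 4: R[2] = R
Query 5: F[3] = Y
Query 6: F[0] = W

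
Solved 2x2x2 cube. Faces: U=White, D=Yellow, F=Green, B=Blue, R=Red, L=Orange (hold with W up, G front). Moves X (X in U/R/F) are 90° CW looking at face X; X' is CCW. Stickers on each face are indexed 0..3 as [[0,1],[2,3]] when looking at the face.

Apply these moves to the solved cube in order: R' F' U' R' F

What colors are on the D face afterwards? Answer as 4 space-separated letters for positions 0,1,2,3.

Answer: W W Y G

Derivation:
After move 1 (R'): R=RRRR U=WBWB F=GWGW D=YGYG B=YBYB
After move 2 (F'): F=WWGG U=WBRR R=GRYR D=OOYG L=OBOW
After move 3 (U'): U=BRWR F=OBGG R=WWYR B=GRYB L=YBOW
After move 4 (R'): R=WRWY U=BYWG F=ORGR D=OBYG B=GROB
After move 5 (F): F=GORR U=BYWB R=WRGY D=WWYG L=YOOB
Query: D face = WWYG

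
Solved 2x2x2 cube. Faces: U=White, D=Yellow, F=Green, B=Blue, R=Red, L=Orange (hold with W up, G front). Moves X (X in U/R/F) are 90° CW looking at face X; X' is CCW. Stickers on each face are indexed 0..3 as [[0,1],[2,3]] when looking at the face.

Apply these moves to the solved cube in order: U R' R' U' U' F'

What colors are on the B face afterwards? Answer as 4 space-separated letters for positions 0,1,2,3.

Answer: R B R B

Derivation:
After move 1 (U): U=WWWW F=RRGG R=BBRR B=OOBB L=GGOO
After move 2 (R'): R=BRBR U=WBWO F=RWGW D=YRYG B=YOYB
After move 3 (R'): R=RRBB U=WYWY F=RBGO D=YWYW B=GORB
After move 4 (U'): U=YYWW F=GGGO R=RBBB B=RRRB L=GOOO
After move 5 (U'): U=YWYW F=GOGO R=GGBB B=RBRB L=RROO
After move 6 (F'): F=OOGG U=YWGB R=WGYB D=ROYW L=RWOY
Query: B face = RBRB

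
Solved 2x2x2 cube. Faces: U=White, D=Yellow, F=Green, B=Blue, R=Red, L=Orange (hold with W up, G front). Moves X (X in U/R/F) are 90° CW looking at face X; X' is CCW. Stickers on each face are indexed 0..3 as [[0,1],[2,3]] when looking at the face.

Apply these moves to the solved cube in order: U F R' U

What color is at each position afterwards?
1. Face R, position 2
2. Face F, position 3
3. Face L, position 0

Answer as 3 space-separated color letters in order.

After move 1 (U): U=WWWW F=RRGG R=BBRR B=OOBB L=GGOO
After move 2 (F): F=GRGR U=WWOG R=WBWR D=RBYY L=GYOY
After move 3 (R'): R=BRWW U=WBOO F=GWGG D=RRYR B=YOBB
After move 4 (U): U=OWOB F=BRGG R=YOWW B=GYBB L=GWOY
Query 1: R[2] = W
Query 2: F[3] = G
Query 3: L[0] = G

Answer: W G G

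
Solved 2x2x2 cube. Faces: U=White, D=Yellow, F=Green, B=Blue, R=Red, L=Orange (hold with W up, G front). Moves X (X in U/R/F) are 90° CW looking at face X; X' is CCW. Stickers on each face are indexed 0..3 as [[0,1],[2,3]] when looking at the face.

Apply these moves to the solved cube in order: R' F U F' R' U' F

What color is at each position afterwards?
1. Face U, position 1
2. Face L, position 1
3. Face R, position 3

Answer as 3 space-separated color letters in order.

Answer: O G R

Derivation:
After move 1 (R'): R=RRRR U=WBWB F=GWGW D=YGYG B=YBYB
After move 2 (F): F=GGWW U=WBOO R=WRBR D=RRYG L=OYOG
After move 3 (U): U=OWOB F=WRWW R=YBBR B=OYYB L=GGOG
After move 4 (F'): F=RWWW U=OWYB R=RBRR D=GGYG L=GBOO
After move 5 (R'): R=BRRR U=OYYO F=RWWB D=GWYW B=GYGB
After move 6 (U'): U=YOOY F=GBWB R=RWRR B=BRGB L=GYOO
After move 7 (F): F=WGBB U=YOOY R=OWYR D=RRYW L=GGOW
Query 1: U[1] = O
Query 2: L[1] = G
Query 3: R[3] = R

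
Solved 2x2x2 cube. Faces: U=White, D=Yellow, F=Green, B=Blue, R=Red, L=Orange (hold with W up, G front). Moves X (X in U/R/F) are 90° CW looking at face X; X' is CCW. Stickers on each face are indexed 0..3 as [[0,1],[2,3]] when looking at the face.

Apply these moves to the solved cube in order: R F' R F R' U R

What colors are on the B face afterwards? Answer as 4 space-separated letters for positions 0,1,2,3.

Answer: G O W B

Derivation:
After move 1 (R): R=RRRR U=WGWG F=GYGY D=YBYB B=WBWB
After move 2 (F'): F=YYGG U=WGRR R=BRYR D=OOYB L=OGOW
After move 3 (R): R=YBRR U=WYRG F=YOGB D=OWYW B=RBGB
After move 4 (F): F=GYBO U=WYWG R=RBGR D=RYYW L=OOOW
After move 5 (R'): R=BRRG U=WGWR F=GYBG D=RYYO B=WBYB
After move 6 (U): U=WWRG F=BRBG R=WBRG B=OOYB L=GYOW
After move 7 (R): R=RWGB U=WRRG F=BYBO D=RYYO B=GOWB
Query: B face = GOWB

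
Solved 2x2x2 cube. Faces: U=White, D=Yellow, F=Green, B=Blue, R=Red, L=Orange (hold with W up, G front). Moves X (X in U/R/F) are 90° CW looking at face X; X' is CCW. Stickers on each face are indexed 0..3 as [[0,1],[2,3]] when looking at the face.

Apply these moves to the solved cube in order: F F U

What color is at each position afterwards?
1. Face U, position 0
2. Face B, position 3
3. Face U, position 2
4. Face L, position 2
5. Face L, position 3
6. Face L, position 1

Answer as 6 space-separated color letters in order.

After move 1 (F): F=GGGG U=WWOO R=WRWR D=RRYY L=OYOY
After move 2 (F): F=GGGG U=WWYY R=OROR D=WWYY L=OROR
After move 3 (U): U=YWYW F=ORGG R=BBOR B=ORBB L=GGOR
Query 1: U[0] = Y
Query 2: B[3] = B
Query 3: U[2] = Y
Query 4: L[2] = O
Query 5: L[3] = R
Query 6: L[1] = G

Answer: Y B Y O R G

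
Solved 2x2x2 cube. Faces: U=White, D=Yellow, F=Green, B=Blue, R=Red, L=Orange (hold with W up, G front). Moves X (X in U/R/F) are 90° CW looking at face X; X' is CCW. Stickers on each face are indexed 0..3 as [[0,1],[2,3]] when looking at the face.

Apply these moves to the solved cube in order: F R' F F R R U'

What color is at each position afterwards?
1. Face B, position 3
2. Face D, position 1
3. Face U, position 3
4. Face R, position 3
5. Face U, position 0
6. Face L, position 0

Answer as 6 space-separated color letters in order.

Answer: B B G Y O G

Derivation:
After move 1 (F): F=GGGG U=WWOO R=WRWR D=RRYY L=OYOY
After move 2 (R'): R=RRWW U=WBOB F=GWGO D=RGYG B=YBRB
After move 3 (F): F=GGOW U=WBYY R=ORBW D=WRYG L=OROG
After move 4 (F): F=OGWG U=WBGR R=YRYW D=BOYG L=OWOR
After move 5 (R): R=YYWR U=WGGG F=OOWG D=BRYY B=RBBB
After move 6 (R): R=WYRY U=WOGG F=ORWY D=BBYR B=GBGB
After move 7 (U'): U=OGWG F=OWWY R=ORRY B=WYGB L=GBOR
Query 1: B[3] = B
Query 2: D[1] = B
Query 3: U[3] = G
Query 4: R[3] = Y
Query 5: U[0] = O
Query 6: L[0] = G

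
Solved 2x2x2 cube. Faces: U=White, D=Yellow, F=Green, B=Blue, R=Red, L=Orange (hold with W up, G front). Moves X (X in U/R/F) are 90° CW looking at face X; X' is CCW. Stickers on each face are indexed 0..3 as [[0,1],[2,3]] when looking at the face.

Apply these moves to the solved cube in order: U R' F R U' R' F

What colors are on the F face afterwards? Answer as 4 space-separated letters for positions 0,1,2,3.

After move 1 (U): U=WWWW F=RRGG R=BBRR B=OOBB L=GGOO
After move 2 (R'): R=BRBR U=WBWO F=RWGW D=YRYG B=YOYB
After move 3 (F): F=GRWW U=WBOG R=WROR D=BBYG L=GYOR
After move 4 (R): R=OWRR U=WROW F=GBWG D=BYYY B=GOBB
After move 5 (U'): U=RWWO F=GYWG R=GBRR B=OWBB L=GOOR
After move 6 (R'): R=BRGR U=RBWO F=GWWO D=BYYG B=YWYB
After move 7 (F): F=WGOW U=RBRO R=WROR D=GBYG L=GBOY
Query: F face = WGOW

Answer: W G O W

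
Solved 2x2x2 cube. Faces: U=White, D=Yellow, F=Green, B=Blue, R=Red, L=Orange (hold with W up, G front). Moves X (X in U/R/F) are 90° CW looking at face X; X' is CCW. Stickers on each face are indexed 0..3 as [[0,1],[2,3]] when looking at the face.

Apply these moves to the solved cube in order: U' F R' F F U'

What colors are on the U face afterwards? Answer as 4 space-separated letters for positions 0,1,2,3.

After move 1 (U'): U=WWWW F=OOGG R=GGRR B=RRBB L=BBOO
After move 2 (F): F=GOGO U=WWOB R=WGWR D=RGYY L=BYOY
After move 3 (R'): R=GRWW U=WBOR F=GWGB D=ROYO B=YRGB
After move 4 (F): F=GGBW U=WBYY R=ORRW D=WGYO L=BROO
After move 5 (F): F=BGWG U=WBOR R=YRYW D=ROYO L=BWOG
After move 6 (U'): U=BRWO F=BWWG R=BGYW B=YRGB L=YROG
Query: U face = BRWO

Answer: B R W O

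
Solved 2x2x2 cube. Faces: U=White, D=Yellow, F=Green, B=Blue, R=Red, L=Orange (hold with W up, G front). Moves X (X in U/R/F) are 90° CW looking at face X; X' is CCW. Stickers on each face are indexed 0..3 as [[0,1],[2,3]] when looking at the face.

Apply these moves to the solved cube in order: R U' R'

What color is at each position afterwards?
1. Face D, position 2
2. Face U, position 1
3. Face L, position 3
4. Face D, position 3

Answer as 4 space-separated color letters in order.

Answer: Y W O Y

Derivation:
After move 1 (R): R=RRRR U=WGWG F=GYGY D=YBYB B=WBWB
After move 2 (U'): U=GGWW F=OOGY R=GYRR B=RRWB L=WBOO
After move 3 (R'): R=YRGR U=GWWR F=OGGW D=YOYY B=BRBB
Query 1: D[2] = Y
Query 2: U[1] = W
Query 3: L[3] = O
Query 4: D[3] = Y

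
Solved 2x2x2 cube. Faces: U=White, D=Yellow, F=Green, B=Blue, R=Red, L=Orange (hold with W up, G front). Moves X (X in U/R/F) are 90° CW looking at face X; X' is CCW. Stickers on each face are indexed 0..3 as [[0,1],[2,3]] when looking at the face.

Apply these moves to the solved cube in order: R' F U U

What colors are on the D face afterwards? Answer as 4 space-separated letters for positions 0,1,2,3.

After move 1 (R'): R=RRRR U=WBWB F=GWGW D=YGYG B=YBYB
After move 2 (F): F=GGWW U=WBOO R=WRBR D=RRYG L=OYOG
After move 3 (U): U=OWOB F=WRWW R=YBBR B=OYYB L=GGOG
After move 4 (U): U=OOBW F=YBWW R=OYBR B=GGYB L=WROG
Query: D face = RRYG

Answer: R R Y G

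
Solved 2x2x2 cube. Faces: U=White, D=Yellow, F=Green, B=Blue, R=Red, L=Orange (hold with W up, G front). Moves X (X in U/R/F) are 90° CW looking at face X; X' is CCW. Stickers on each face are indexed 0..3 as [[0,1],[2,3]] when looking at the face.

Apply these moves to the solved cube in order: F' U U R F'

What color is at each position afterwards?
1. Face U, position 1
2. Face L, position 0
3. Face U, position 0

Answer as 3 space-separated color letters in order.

After move 1 (F'): F=GGGG U=WWRR R=YRYR D=OOYY L=OWOW
After move 2 (U): U=RWRW F=YRGG R=BBYR B=OWBB L=GGOW
After move 3 (U): U=RRWW F=BBGG R=OWYR B=GGBB L=YROW
After move 4 (R): R=YORW U=RBWG F=BOGY D=OBYG B=WGRB
After move 5 (F'): F=OYBG U=RBYR R=BOOW D=RWYG L=YGOW
Query 1: U[1] = B
Query 2: L[0] = Y
Query 3: U[0] = R

Answer: B Y R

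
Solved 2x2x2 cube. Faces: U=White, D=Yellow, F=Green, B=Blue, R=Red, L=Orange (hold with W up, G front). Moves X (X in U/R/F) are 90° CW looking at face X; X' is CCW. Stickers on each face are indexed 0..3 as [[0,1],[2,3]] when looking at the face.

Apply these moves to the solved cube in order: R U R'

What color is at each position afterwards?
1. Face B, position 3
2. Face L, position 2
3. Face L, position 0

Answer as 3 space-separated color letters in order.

After move 1 (R): R=RRRR U=WGWG F=GYGY D=YBYB B=WBWB
After move 2 (U): U=WWGG F=RRGY R=WBRR B=OOWB L=GYOO
After move 3 (R'): R=BRWR U=WWGO F=RWGG D=YRYY B=BOBB
Query 1: B[3] = B
Query 2: L[2] = O
Query 3: L[0] = G

Answer: B O G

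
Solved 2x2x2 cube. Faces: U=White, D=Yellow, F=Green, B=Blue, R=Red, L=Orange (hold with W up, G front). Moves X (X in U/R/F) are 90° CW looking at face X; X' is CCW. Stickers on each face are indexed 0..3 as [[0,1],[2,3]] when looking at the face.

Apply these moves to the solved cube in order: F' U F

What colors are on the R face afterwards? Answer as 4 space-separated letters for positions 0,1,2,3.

After move 1 (F'): F=GGGG U=WWRR R=YRYR D=OOYY L=OWOW
After move 2 (U): U=RWRW F=YRGG R=BBYR B=OWBB L=GGOW
After move 3 (F): F=GYGR U=RWWG R=RBWR D=YBYY L=GOOO
Query: R face = RBWR

Answer: R B W R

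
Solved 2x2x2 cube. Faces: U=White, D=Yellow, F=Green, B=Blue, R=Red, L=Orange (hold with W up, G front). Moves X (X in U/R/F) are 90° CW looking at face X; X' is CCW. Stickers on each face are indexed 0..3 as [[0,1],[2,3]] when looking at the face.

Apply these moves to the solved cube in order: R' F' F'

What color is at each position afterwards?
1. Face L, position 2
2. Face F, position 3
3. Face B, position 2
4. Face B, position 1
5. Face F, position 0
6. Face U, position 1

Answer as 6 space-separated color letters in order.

After move 1 (R'): R=RRRR U=WBWB F=GWGW D=YGYG B=YBYB
After move 2 (F'): F=WWGG U=WBRR R=GRYR D=OOYG L=OBOW
After move 3 (F'): F=WGWG U=WBGY R=OROR D=BWYG L=OROR
Query 1: L[2] = O
Query 2: F[3] = G
Query 3: B[2] = Y
Query 4: B[1] = B
Query 5: F[0] = W
Query 6: U[1] = B

Answer: O G Y B W B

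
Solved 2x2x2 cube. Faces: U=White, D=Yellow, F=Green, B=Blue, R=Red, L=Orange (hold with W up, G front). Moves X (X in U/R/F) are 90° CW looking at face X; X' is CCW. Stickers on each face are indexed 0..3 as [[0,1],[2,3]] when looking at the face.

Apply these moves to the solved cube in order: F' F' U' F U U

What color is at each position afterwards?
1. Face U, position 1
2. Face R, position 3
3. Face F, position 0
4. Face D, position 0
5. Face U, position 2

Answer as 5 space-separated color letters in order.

Answer: R R O O Y

Derivation:
After move 1 (F'): F=GGGG U=WWRR R=YRYR D=OOYY L=OWOW
After move 2 (F'): F=GGGG U=WWYY R=OROR D=WWYY L=OROR
After move 3 (U'): U=WYWY F=ORGG R=GGOR B=ORBB L=BBOR
After move 4 (F): F=GOGR U=WYRB R=WGYR D=OGYY L=BWOW
After move 5 (U): U=RWBY F=WGGR R=ORYR B=BWBB L=GOOW
After move 6 (U): U=BRYW F=ORGR R=BWYR B=GOBB L=WGOW
Query 1: U[1] = R
Query 2: R[3] = R
Query 3: F[0] = O
Query 4: D[0] = O
Query 5: U[2] = Y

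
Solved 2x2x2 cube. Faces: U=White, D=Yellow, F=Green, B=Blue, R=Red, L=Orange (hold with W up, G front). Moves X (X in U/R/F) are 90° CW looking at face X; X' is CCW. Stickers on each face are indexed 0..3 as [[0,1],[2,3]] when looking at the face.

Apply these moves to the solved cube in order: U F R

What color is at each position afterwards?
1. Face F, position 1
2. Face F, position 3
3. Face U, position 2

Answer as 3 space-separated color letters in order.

Answer: B Y O

Derivation:
After move 1 (U): U=WWWW F=RRGG R=BBRR B=OOBB L=GGOO
After move 2 (F): F=GRGR U=WWOG R=WBWR D=RBYY L=GYOY
After move 3 (R): R=WWRB U=WROR F=GBGY D=RBYO B=GOWB
Query 1: F[1] = B
Query 2: F[3] = Y
Query 3: U[2] = O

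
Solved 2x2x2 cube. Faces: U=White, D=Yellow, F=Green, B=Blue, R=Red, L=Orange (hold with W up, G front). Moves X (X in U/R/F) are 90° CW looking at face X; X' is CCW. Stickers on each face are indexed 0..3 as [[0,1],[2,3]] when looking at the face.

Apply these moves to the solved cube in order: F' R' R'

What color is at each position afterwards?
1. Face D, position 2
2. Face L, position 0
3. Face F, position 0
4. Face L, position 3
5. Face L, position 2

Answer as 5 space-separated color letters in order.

Answer: Y O G W O

Derivation:
After move 1 (F'): F=GGGG U=WWRR R=YRYR D=OOYY L=OWOW
After move 2 (R'): R=RRYY U=WBRB F=GWGR D=OGYG B=YBOB
After move 3 (R'): R=RYRY U=WORY F=GBGB D=OWYR B=GBGB
Query 1: D[2] = Y
Query 2: L[0] = O
Query 3: F[0] = G
Query 4: L[3] = W
Query 5: L[2] = O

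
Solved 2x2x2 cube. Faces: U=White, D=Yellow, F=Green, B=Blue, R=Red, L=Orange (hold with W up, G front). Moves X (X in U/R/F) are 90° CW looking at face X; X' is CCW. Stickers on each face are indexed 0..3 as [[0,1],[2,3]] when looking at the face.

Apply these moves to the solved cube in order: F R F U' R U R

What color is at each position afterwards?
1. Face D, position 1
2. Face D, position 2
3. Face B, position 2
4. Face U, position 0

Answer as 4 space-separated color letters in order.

Answer: Y Y G W

Derivation:
After move 1 (F): F=GGGG U=WWOO R=WRWR D=RRYY L=OYOY
After move 2 (R): R=WWRR U=WGOG F=GRGY D=RBYB B=OBWB
After move 3 (F): F=GGYR U=WGYY R=OWGR D=RWYB L=OROB
After move 4 (U'): U=GYWY F=ORYR R=GGGR B=OWWB L=OBOB
After move 5 (R): R=GGRG U=GRWR F=OWYB D=RWYO B=YWYB
After move 6 (U): U=WGRR F=GGYB R=YWRG B=OBYB L=OWOB
After move 7 (R): R=RYGW U=WGRB F=GWYO D=RYYO B=RBGB
Query 1: D[1] = Y
Query 2: D[2] = Y
Query 3: B[2] = G
Query 4: U[0] = W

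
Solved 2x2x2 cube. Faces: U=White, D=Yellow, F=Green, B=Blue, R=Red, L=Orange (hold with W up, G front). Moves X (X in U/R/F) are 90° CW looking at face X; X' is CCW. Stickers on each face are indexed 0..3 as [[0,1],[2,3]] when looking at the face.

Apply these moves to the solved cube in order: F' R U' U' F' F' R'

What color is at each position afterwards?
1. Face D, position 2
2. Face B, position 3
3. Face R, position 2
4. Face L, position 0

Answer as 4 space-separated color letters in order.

After move 1 (F'): F=GGGG U=WWRR R=YRYR D=OOYY L=OWOW
After move 2 (R): R=YYRR U=WGRG F=GOGY D=OBYB B=RBWB
After move 3 (U'): U=GGWR F=OWGY R=GORR B=YYWB L=RBOW
After move 4 (U'): U=GRGW F=RBGY R=OWRR B=GOWB L=YYOW
After move 5 (F'): F=BYRG U=GROR R=BWOR D=YWYB L=YWOG
After move 6 (F'): F=YGBR U=GRBO R=WWYR D=WGYB L=YROO
After move 7 (R'): R=WRWY U=GWBG F=YRBO D=WGYR B=BOGB
Query 1: D[2] = Y
Query 2: B[3] = B
Query 3: R[2] = W
Query 4: L[0] = Y

Answer: Y B W Y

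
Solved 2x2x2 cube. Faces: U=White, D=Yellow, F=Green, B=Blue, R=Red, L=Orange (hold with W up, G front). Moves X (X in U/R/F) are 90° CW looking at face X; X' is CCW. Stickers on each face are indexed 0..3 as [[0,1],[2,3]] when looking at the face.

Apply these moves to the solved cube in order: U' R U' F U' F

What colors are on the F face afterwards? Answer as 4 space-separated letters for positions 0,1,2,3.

After move 1 (U'): U=WWWW F=OOGG R=GGRR B=RRBB L=BBOO
After move 2 (R): R=RGRG U=WOWG F=OYGY D=YBYR B=WRWB
After move 3 (U'): U=OGWW F=BBGY R=OYRG B=RGWB L=WROO
After move 4 (F): F=GBYB U=OGOR R=WYWG D=ROYR L=WYOB
After move 5 (U'): U=GROO F=WYYB R=GBWG B=WYWB L=RGOB
After move 6 (F): F=YWBY U=GRBG R=OBOG D=WGYR L=RROO
Query: F face = YWBY

Answer: Y W B Y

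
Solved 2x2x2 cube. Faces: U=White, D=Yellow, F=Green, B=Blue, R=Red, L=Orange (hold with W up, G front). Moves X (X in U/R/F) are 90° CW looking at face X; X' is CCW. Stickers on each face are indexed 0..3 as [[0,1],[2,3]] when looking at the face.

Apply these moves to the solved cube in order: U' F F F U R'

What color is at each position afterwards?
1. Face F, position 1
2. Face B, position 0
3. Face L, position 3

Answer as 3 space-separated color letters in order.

After move 1 (U'): U=WWWW F=OOGG R=GGRR B=RRBB L=BBOO
After move 2 (F): F=GOGO U=WWOB R=WGWR D=RGYY L=BYOY
After move 3 (F): F=GGOO U=WWYY R=OGBR D=WWYY L=BROG
After move 4 (F): F=OGOG U=WWGR R=YGYR D=BOYY L=BWOW
After move 5 (U): U=GWRW F=YGOG R=RRYR B=BWBB L=OGOW
After move 6 (R'): R=RRRY U=GBRB F=YWOW D=BGYG B=YWOB
Query 1: F[1] = W
Query 2: B[0] = Y
Query 3: L[3] = W

Answer: W Y W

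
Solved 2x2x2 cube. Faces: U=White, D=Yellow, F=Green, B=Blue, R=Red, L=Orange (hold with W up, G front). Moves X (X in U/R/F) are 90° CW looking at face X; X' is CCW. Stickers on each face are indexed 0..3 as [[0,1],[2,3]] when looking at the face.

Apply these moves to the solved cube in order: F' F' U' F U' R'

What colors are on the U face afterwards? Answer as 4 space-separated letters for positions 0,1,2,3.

After move 1 (F'): F=GGGG U=WWRR R=YRYR D=OOYY L=OWOW
After move 2 (F'): F=GGGG U=WWYY R=OROR D=WWYY L=OROR
After move 3 (U'): U=WYWY F=ORGG R=GGOR B=ORBB L=BBOR
After move 4 (F): F=GOGR U=WYRB R=WGYR D=OGYY L=BWOW
After move 5 (U'): U=YBWR F=BWGR R=GOYR B=WGBB L=OROW
After move 6 (R'): R=ORGY U=YBWW F=BBGR D=OWYR B=YGGB
Query: U face = YBWW

Answer: Y B W W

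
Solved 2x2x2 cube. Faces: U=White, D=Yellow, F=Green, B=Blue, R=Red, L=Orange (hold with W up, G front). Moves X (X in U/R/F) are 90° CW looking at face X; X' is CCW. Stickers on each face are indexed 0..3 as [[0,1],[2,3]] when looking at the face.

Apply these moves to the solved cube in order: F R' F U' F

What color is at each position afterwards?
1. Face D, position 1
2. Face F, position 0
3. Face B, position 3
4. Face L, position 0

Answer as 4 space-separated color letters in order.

Answer: G O B Y

Derivation:
After move 1 (F): F=GGGG U=WWOO R=WRWR D=RRYY L=OYOY
After move 2 (R'): R=RRWW U=WBOB F=GWGO D=RGYG B=YBRB
After move 3 (F): F=GGOW U=WBYY R=ORBW D=WRYG L=OROG
After move 4 (U'): U=BYWY F=OROW R=GGBW B=ORRB L=YBOG
After move 5 (F): F=OOWR U=BYGB R=WGYW D=BGYG L=YWOR
Query 1: D[1] = G
Query 2: F[0] = O
Query 3: B[3] = B
Query 4: L[0] = Y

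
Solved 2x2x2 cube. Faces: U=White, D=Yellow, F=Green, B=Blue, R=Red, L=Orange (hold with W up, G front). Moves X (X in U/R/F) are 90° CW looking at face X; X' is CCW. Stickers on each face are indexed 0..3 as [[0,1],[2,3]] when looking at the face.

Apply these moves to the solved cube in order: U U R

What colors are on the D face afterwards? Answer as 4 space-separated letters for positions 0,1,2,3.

Answer: Y B Y G

Derivation:
After move 1 (U): U=WWWW F=RRGG R=BBRR B=OOBB L=GGOO
After move 2 (U): U=WWWW F=BBGG R=OORR B=GGBB L=RROO
After move 3 (R): R=RORO U=WBWG F=BYGY D=YBYG B=WGWB
Query: D face = YBYG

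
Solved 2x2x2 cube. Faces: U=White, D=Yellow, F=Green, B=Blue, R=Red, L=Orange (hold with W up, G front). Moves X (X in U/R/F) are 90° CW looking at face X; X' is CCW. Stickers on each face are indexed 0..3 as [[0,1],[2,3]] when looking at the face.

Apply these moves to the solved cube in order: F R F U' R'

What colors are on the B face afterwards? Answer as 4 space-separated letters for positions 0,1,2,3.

Answer: B W W B

Derivation:
After move 1 (F): F=GGGG U=WWOO R=WRWR D=RRYY L=OYOY
After move 2 (R): R=WWRR U=WGOG F=GRGY D=RBYB B=OBWB
After move 3 (F): F=GGYR U=WGYY R=OWGR D=RWYB L=OROB
After move 4 (U'): U=GYWY F=ORYR R=GGGR B=OWWB L=OBOB
After move 5 (R'): R=GRGG U=GWWO F=OYYY D=RRYR B=BWWB
Query: B face = BWWB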